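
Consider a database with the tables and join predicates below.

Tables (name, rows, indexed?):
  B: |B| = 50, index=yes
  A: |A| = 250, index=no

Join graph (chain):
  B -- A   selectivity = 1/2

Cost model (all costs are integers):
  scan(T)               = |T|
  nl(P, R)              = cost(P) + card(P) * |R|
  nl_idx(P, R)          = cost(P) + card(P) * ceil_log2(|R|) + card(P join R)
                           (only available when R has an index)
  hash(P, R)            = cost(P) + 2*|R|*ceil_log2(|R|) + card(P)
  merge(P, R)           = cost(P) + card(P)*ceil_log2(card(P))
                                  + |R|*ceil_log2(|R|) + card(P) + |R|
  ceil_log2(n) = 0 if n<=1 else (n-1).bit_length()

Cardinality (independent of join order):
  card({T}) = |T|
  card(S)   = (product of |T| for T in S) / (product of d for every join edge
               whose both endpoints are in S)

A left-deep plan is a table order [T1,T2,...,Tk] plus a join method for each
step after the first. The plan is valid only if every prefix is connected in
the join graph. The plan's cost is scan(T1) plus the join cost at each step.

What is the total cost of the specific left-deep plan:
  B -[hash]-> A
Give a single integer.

4100

step 1: scan B: cost=50, card=50
step 2: join A via hash
    card(P join A) = 50*250/(2) = 6250
    cost = 50 + 2*250*8 + 50 = 4100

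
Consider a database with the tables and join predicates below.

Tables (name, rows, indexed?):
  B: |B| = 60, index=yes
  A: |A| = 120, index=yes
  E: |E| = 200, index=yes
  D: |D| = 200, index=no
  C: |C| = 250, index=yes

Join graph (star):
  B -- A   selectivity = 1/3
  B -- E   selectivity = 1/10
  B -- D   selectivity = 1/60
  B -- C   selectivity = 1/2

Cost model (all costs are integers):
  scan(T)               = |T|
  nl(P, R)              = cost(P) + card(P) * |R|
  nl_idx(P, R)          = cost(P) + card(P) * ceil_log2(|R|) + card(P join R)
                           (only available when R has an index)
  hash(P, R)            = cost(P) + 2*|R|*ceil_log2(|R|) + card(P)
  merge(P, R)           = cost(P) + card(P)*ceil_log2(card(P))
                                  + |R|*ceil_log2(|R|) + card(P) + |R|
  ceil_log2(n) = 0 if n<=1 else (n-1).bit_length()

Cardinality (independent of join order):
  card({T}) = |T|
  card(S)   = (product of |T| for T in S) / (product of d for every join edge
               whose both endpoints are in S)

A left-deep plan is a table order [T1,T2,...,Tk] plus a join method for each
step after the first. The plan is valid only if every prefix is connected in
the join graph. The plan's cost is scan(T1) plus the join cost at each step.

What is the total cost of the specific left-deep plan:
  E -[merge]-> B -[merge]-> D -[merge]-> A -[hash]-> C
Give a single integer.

step 1: scan E: cost=200, card=200
step 2: join B via merge
    card(P join B) = 200*60/(10) = 1200
    cost = 200 + 200*8 + 60*6 + 200 + 60 = 2420
step 3: join D via merge
    card(P join D) = 1200*200/(60) = 4000
    cost = 2420 + 1200*11 + 200*8 + 1200 + 200 = 18620
step 4: join A via merge
    card(P join A) = 4000*120/(3) = 160000
    cost = 18620 + 4000*12 + 120*7 + 4000 + 120 = 71580
step 5: join C via hash
    card(P join C) = 160000*250/(2) = 20000000
    cost = 71580 + 2*250*8 + 160000 = 235580

235580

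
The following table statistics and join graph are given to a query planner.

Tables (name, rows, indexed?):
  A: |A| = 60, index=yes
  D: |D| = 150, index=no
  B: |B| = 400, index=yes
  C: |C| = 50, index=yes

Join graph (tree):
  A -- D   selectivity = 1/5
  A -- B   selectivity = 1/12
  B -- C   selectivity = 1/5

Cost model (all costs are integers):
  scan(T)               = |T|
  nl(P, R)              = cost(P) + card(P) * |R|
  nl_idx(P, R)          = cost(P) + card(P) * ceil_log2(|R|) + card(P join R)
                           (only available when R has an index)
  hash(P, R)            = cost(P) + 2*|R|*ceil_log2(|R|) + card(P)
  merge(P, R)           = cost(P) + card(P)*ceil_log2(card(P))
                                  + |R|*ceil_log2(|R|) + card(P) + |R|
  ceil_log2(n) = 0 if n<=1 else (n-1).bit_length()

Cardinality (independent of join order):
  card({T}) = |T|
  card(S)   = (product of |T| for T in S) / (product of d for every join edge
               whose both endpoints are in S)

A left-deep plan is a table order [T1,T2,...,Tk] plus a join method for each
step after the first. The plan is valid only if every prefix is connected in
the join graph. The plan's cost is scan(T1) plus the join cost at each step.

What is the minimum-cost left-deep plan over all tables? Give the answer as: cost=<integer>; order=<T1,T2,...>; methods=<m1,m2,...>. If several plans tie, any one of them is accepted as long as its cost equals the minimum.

Selinger DP (subsets sized 1..n):
  {A}: scan cost=60, card=60
  {D}: scan cost=150, card=150
  {B}: scan cost=400, card=400
  {C}: scan cost=50, card=50
  {AD}: card=1800; try (A,hash)→1020, (D,merge)→1830, (A,merge)→1920, (D,hash)→2520, (A,nl_idx)→2850, (D,nl)→9060 …(+1); best=1020 via (A,hash)
  {AB}: card=2000; try (A,hash)→1520, (B,nl_idx)→2600, (B,merge)→4480, (A,nl_idx)→4800, (A,merge)→4820, (B,hash)→7320 …(+2); best=1520 via (A,hash)
  {BC}: card=4000; try (C,hash)→1400, (B,merge)→4400, (B,nl_idx)→4500, (C,merge)→4750, (C,nl_idx)→6800, (B,hash)→7300 …(+2); best=1400 via (C,hash)
  {ABD}: card=60000; try (D,hash)→5920, (B,hash)→10020, (B,merge)→26620, (D,merge)→26870, (B,nl_idx)→77220, (D,nl)→301520 …(+1); best=5920 via (D,hash)
  {ABC}: card=20000; try (C,hash)→4120, (A,hash)→6120, (C,merge)→25870, (C,nl_idx)→33520, (A,nl_idx)→45400, (A,merge)→53820 …(+2); best=4120 via (C,hash)
  {ABCD}: card=600000; try (D,hash)→26520, (C,hash)→66520, (D,merge)→325470, (C,nl_idx)→965920, (C,merge)→1026270, (D,nl)→3004120 …(+1); best=26520 via (D,hash)

cost=26520; order=B,A,C,D; methods=hash,hash,hash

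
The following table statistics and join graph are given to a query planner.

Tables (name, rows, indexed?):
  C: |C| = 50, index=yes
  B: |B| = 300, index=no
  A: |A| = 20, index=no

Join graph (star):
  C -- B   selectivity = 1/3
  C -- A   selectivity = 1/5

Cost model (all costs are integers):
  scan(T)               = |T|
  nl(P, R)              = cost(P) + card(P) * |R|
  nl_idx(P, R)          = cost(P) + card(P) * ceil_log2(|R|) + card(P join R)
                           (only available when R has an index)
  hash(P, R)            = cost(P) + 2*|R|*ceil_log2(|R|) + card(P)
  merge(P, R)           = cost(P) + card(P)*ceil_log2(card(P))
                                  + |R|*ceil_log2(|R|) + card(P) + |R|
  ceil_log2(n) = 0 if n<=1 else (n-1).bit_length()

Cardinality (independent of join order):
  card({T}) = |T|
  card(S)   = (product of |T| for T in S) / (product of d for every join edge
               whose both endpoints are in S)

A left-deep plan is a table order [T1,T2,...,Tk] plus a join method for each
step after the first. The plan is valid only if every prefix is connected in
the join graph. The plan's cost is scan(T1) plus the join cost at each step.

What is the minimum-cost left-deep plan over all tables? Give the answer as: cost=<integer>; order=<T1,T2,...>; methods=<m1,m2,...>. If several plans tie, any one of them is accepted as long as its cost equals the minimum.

cost=5100; order=C,A,B; methods=hash,merge

Selinger DP (subsets sized 1..n):
  {C}: scan cost=50, card=50
  {B}: scan cost=300, card=300
  {A}: scan cost=20, card=20
  {BC}: card=5000; try (C,hash)→1200, (B,merge)→3400, (C,merge)→3650, (B,hash)→5500, (C,nl_idx)→7100, (B,nl)→15050 …(+1); best=1200 via (C,hash)
  {AC}: card=200; try (A,hash)→300, (C,nl_idx)→340, (C,merge)→490, (A,merge)→520, (C,hash)→640, (C,nl)→1020 …(+1); best=300 via (A,hash)
  {ABC}: card=20000; try (B,merge)→5100, (B,hash)→5900, (A,hash)→6400, (B,nl)→60300, (A,merge)→71320, (A,nl)→101200; best=5100 via (B,merge)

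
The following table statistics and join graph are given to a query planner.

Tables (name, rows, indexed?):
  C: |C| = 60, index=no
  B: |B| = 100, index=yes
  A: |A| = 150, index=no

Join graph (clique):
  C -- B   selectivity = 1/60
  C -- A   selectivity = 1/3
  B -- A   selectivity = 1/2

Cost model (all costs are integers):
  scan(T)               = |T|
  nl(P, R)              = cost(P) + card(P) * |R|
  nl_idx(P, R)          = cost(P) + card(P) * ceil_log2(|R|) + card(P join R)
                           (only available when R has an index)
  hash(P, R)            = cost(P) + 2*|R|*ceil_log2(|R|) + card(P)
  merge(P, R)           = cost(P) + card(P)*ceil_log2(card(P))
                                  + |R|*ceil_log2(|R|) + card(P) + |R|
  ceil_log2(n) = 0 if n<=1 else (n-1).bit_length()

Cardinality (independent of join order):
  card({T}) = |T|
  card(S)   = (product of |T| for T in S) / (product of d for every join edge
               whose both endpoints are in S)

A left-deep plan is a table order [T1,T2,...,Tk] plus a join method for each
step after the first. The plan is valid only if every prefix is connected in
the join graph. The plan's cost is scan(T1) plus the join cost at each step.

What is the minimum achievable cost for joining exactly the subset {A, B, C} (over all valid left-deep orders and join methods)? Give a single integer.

2730

Selinger DP over subsets of {A,B,C}:
  {C}: scan cost=60, card=60
  {B}: scan cost=100, card=100
  {A}: scan cost=150, card=150
  {BC}: card=100; try (B,nl_idx)→580, (C,hash)→920, (B,merge)→1280, (C,merge)→1320, (B,hash)→1520, (B,nl)→6060 …(+1); best=580 via (B,nl_idx)
  {AC}: card=3000; try (C,hash)→1020, (A,merge)→1830, (C,merge)→1920, (A,hash)→2520, (A,nl)→9060, (C,nl)→9150; best=1020 via (C,hash)
  {AB}: card=7500; try (B,hash)→1700, (A,merge)→2250, (B,merge)→2300, (A,hash)→2600, (B,nl_idx)→8700, (A,nl)→15100 …(+1); best=1700 via (B,hash)
  {ABC}: card=2500; try (A,merge)→2730, (A,hash)→3080, (B,hash)→5420, (C,hash)→9920, (A,nl)→15580, (B,nl_idx)→24520 …(+4); best=2730 via (A,merge)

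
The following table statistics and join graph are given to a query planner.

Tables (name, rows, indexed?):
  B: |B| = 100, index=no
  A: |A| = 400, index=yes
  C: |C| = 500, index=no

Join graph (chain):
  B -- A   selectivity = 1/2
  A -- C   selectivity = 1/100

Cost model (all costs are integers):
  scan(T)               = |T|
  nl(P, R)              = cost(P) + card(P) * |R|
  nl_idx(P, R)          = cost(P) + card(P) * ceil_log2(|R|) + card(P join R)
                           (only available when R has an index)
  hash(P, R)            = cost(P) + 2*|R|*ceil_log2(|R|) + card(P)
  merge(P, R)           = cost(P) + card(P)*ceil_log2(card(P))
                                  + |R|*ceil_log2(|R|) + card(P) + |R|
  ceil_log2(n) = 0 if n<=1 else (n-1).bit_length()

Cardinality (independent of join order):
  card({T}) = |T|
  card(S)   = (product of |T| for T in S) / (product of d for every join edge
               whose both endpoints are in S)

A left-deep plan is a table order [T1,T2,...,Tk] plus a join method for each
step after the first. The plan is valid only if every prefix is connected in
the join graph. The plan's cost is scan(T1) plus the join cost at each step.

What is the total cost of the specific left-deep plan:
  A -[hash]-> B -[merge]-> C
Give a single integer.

step 1: scan A: cost=400, card=400
step 2: join B via hash
    card(P join B) = 400*100/(2) = 20000
    cost = 400 + 2*100*7 + 400 = 2200
step 3: join C via merge
    card(P join C) = 20000*500/(100) = 100000
    cost = 2200 + 20000*15 + 500*9 + 20000 + 500 = 327200

327200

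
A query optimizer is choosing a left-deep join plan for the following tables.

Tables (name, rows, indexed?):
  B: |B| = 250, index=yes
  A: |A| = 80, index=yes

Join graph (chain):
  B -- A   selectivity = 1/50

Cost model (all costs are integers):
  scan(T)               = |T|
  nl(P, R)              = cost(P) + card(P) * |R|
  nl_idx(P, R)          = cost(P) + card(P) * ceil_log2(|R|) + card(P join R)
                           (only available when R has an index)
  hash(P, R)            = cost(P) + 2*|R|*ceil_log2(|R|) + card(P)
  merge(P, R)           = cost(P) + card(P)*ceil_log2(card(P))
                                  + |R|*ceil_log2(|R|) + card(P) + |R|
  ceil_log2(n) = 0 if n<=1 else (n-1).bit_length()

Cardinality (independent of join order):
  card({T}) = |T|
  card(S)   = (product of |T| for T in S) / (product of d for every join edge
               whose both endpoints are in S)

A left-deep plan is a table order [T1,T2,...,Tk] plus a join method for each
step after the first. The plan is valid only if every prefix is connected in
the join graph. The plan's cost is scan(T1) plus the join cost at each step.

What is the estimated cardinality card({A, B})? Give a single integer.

Tables in S: A(80), B(250)
Edges inside S: B-A(d=50)
numerator = 80 * 250 = 20000
denominator = 50 = 50
card(S) = 20000 / 50 = 400

400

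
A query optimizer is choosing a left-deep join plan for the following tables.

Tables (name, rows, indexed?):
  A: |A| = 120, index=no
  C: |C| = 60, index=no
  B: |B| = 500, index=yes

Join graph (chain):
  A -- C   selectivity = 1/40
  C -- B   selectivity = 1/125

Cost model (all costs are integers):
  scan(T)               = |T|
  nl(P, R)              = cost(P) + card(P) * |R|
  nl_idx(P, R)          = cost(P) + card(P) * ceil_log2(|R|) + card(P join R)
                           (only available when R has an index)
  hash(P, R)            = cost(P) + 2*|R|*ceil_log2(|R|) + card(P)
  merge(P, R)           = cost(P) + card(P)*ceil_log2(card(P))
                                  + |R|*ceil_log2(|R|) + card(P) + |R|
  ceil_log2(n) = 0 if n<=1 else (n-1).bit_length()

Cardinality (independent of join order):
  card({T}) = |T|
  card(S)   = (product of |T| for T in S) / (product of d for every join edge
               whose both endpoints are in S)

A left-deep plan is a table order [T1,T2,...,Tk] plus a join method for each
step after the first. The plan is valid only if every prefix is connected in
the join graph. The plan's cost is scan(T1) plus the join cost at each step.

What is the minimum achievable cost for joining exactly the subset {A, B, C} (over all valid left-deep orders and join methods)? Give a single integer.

2760

Selinger DP over subsets of {A,B,C}:
  {A}: scan cost=120, card=120
  {C}: scan cost=60, card=60
  {B}: scan cost=500, card=500
  {AC}: card=180; try (C,hash)→960, (A,merge)→1440, (C,merge)→1500, (A,hash)→1800, (A,nl)→7260, (C,nl)→7320; best=960 via (C,hash)
  {BC}: card=240; try (B,nl_idx)→840, (C,hash)→1720, (B,merge)→5480, (C,merge)→5920, (B,hash)→9120, (B,nl)→30060 …(+1); best=840 via (B,nl_idx)
  {ABC}: card=720; try (A,hash)→2760, (B,nl_idx)→3300, (A,merge)→3960, (B,merge)→7580, (B,hash)→10140, (A,nl)→29640 …(+1); best=2760 via (A,hash)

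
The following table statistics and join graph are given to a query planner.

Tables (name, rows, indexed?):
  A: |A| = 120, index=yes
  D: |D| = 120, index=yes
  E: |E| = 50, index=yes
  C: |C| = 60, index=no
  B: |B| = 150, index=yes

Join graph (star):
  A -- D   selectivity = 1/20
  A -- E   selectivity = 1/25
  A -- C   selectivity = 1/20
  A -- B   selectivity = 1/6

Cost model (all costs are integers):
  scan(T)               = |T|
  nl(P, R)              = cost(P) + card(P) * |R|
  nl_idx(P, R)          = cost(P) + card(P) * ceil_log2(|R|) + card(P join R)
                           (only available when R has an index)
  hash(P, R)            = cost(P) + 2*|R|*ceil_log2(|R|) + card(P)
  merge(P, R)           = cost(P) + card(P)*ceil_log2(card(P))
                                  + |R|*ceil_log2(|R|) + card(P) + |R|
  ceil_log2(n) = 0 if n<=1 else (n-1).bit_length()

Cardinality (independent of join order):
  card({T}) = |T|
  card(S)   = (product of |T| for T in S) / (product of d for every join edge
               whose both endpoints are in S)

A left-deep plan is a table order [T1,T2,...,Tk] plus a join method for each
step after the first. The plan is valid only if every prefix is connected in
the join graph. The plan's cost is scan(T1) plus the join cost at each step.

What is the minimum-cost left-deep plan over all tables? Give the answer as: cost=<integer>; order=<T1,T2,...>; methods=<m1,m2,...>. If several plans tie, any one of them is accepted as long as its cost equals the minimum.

cost=10720; order=E,A,C,D,B; methods=nl_idx,hash,hash,hash

Selinger DP (subsets sized 1..n):
  {A}: scan cost=120, card=120
  {D}: scan cost=120, card=120
  {E}: scan cost=50, card=50
  {C}: scan cost=60, card=60
  {B}: scan cost=150, card=150
  {AD}: card=720; try (D,nl_idx)→1680, (A,nl_idx)→1680, (D,hash)→1920, (A,hash)→1920, (D,merge)→2040, (A,merge)→2040 …(+2); best=1680 via (D,nl_idx)
  {AE}: card=240; try (A,nl_idx)→640, (E,hash)→840, (E,nl_idx)→1080, (A,merge)→1360, (E,merge)→1430, (A,hash)→1780 …(+2); best=640 via (A,nl_idx)
  {AC}: card=360; try (A,nl_idx)→840, (C,hash)→960, (A,merge)→1440, (C,merge)→1500, (A,hash)→1800, (A,nl)→7260 …(+1); best=840 via (A,nl_idx)
  {AB}: card=3000; try (A,hash)→1980, (B,merge)→2430, (A,merge)→2460, (B,hash)→2640, (B,nl_idx)→4080, (A,nl_idx)→4200 …(+2); best=1980 via (A,hash)
  {ADE}: card=1440; try (D,hash)→2560, (E,hash)→3000, (D,merge)→3760, (D,nl_idx)→3760, (E,nl_idx)→7440, (E,merge)→9950 …(+2); best=2560 via (D,hash)
  {ACD}: card=2160; try (D,hash)→2880, (C,hash)→3120, (D,merge)→5400, (D,nl_idx)→5520, (C,merge)→10020, (D,nl)→44040 …(+1); best=2880 via (D,hash)
  {ABD}: card=18000; try (B,hash)→4800, (D,hash)→6660, (B,merge)→10950, (B,nl_idx)→25440, (D,nl_idx)→40980, (D,merge)→41940 …(+2); best=4800 via (B,hash)
  {ACE}: card=720; try (C,hash)→1600, (E,hash)→1800, (C,merge)→3220, (E,nl_idx)→3720, (E,merge)→4790, (C,nl)→15040 …(+1); best=1600 via (C,hash)
  {ABE}: card=6000; try (B,hash)→3280, (B,merge)→4150, (E,hash)→5580, (B,nl_idx)→8560, (E,nl_idx)→25980, (B,nl)→36640 …(+2); best=3280 via (B,hash)
  {ABC}: card=9000; try (B,hash)→3600, (C,hash)→5700, (B,merge)→5790, (B,nl_idx)→12720, (C,merge)→41400, (B,nl)→54840 …(+1); best=3600 via (B,hash)
  {ACDE}: card=4320; try (D,hash)→4000, (C,hash)→4720, (E,hash)→5640, (D,merge)→10480, (D,nl_idx)→10960, (E,nl_idx)→20160 …(+5); best=4000 via (D,hash)
  {ABDE}: card=36000; try (B,hash)→6400, (D,hash)→10960, (B,merge)→21190, (E,hash)→23400, (B,nl_idx)→50080, (D,nl_idx)→81280 …(+6); best=6400 via (B,hash)
  {ABCD}: card=54000; try (B,hash)→7440, (D,hash)→14280, (C,hash)→23520, (B,merge)→32310, (B,nl_idx)→74160, (D,nl_idx)→120600 …(+5); best=7440 via (B,hash)
  {ABCE}: card=18000; try (B,hash)→4720, (C,hash)→10000, (B,merge)→10870, (E,hash)→13200, (B,nl_idx)→25360, (E,nl_idx)→75600 …(+5); best=4720 via (B,hash)
  {ABCDE}: card=108000; try (B,hash)→10720, (D,hash)→24400, (C,hash)→43120, (E,hash)→62040, (B,merge)→65830, (B,nl_idx)→146560 …(+9); best=10720 via (B,hash)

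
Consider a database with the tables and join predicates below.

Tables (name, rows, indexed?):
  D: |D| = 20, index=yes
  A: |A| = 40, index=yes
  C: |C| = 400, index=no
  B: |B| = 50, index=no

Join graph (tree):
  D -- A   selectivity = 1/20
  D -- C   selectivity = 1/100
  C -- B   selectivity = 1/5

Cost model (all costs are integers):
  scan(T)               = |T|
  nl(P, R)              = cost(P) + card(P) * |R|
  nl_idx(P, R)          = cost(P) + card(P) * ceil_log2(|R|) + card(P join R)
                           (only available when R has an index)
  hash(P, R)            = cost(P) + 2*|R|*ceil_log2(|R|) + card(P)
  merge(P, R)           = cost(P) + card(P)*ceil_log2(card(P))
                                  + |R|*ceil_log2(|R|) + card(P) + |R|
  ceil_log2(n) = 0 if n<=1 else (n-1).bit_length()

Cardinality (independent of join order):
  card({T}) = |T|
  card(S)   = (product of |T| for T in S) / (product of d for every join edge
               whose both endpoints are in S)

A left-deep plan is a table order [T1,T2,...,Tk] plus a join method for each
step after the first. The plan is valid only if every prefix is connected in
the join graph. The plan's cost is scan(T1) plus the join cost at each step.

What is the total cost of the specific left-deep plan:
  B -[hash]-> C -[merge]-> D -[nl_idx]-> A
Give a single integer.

step 1: scan B: cost=50, card=50
step 2: join C via hash
    card(P join C) = 50*400/(5) = 4000
    cost = 50 + 2*400*9 + 50 = 7300
step 3: join D via merge
    card(P join D) = 4000*20/(100) = 800
    cost = 7300 + 4000*12 + 20*5 + 4000 + 20 = 59420
step 4: join A via nl_idx
    card(P join A) = 800*40/(20) = 1600
    cost = 59420 + 800*6 + 1600 = 65820

65820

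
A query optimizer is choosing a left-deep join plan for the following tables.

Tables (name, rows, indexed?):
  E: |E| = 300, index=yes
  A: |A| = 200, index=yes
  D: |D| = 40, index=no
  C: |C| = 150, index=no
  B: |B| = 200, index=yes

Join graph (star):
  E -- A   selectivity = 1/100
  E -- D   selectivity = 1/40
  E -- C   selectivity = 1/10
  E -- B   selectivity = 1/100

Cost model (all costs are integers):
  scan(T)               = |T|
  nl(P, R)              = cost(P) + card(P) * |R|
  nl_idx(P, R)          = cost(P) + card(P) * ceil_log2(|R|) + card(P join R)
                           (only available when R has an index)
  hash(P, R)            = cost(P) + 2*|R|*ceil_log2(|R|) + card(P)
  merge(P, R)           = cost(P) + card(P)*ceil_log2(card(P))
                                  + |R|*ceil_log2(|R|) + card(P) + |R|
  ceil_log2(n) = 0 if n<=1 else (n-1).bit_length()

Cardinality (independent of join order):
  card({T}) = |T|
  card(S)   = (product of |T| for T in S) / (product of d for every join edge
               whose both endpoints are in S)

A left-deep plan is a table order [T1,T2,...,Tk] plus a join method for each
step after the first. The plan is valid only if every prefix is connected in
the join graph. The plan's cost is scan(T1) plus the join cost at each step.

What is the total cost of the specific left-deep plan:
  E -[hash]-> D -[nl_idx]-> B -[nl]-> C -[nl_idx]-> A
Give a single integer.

184080

step 1: scan E: cost=300, card=300
step 2: join D via hash
    card(P join D) = 300*40/(40) = 300
    cost = 300 + 2*40*6 + 300 = 1080
step 3: join B via nl_idx
    card(P join B) = 300*200/(100) = 600
    cost = 1080 + 300*8 + 600 = 4080
step 4: join C via nl
    card(P join C) = 600*150/(10) = 9000
    cost = 4080 + 600*150 = 94080
step 5: join A via nl_idx
    card(P join A) = 9000*200/(100) = 18000
    cost = 94080 + 9000*8 + 18000 = 184080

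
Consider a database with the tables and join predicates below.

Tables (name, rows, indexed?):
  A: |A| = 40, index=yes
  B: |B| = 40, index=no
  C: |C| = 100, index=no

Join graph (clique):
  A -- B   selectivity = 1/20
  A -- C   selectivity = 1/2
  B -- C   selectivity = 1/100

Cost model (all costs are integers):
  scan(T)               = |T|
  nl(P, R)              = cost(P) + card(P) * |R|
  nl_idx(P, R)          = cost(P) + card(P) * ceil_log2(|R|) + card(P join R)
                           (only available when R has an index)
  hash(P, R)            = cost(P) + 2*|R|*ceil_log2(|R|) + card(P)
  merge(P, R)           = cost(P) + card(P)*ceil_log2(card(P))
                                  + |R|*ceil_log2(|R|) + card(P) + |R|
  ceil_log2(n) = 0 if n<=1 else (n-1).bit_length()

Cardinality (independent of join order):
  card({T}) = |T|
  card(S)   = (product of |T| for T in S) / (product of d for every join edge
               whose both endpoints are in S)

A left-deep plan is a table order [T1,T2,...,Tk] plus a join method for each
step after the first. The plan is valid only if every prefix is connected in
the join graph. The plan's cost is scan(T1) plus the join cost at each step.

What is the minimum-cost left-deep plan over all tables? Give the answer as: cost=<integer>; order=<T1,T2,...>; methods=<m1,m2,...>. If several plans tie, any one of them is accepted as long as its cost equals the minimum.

Selinger DP (subsets sized 1..n):
  {A}: scan cost=40, card=40
  {B}: scan cost=40, card=40
  {C}: scan cost=100, card=100
  {AB}: card=80; try (A,nl_idx)→360, (B,hash)→560, (A,hash)→560, (B,merge)→600, (A,merge)→600, (B,nl)→1640 …(+1); best=360 via (A,nl_idx)
  {AC}: card=2000; try (A,hash)→680, (C,merge)→1120, (A,merge)→1180, (C,hash)→1480, (A,nl_idx)→2700, (C,nl)→4040 …(+1); best=680 via (A,hash)
  {BC}: card=40; try (B,hash)→680, (C,merge)→1120, (B,merge)→1180, (C,hash)→1480, (C,nl)→4040, (B,nl)→4100; best=680 via (B,hash)
  {ABC}: card=40; try (A,nl_idx)→960, (A,hash)→1200, (A,merge)→1240, (C,merge)→1800, (C,hash)→1840, (A,nl)→2280 …(+4); best=960 via (A,nl_idx)

cost=960; order=C,B,A; methods=hash,nl_idx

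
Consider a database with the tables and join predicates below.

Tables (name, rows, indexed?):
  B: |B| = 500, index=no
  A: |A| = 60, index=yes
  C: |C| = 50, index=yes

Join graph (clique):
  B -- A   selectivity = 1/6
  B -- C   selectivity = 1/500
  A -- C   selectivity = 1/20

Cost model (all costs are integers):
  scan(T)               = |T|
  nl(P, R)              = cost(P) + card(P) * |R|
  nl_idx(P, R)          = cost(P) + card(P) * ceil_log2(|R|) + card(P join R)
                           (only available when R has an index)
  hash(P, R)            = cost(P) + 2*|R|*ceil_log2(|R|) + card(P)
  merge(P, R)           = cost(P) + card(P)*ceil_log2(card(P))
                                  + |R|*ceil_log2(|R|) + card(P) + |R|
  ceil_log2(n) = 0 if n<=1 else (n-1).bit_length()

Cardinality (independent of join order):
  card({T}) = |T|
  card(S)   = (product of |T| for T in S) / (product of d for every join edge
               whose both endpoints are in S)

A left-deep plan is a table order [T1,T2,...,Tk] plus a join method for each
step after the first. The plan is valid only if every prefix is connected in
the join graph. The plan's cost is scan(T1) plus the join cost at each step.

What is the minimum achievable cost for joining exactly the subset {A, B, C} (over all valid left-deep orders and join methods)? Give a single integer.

Selinger DP over subsets of {A,B,C}:
  {B}: scan cost=500, card=500
  {A}: scan cost=60, card=60
  {C}: scan cost=50, card=50
  {AB}: card=5000; try (A,hash)→1720, (B,merge)→5480, (A,merge)→5920, (A,nl_idx)→8500, (B,hash)→9120, (B,nl)→30060 …(+1); best=1720 via (A,hash)
  {BC}: card=50; try (C,hash)→1600, (C,nl_idx)→3550, (B,merge)→5400, (C,merge)→5850, (B,hash)→9100, (B,nl)→25050 …(+1); best=1600 via (C,hash)
  {AC}: card=150; try (A,nl_idx)→500, (C,nl_idx)→570, (C,hash)→720, (A,hash)→820, (A,merge)→820, (C,merge)→830 …(+2); best=500 via (A,nl_idx)
  {ABC}: card=25; try (A,nl_idx)→1925, (A,hash)→2370, (A,merge)→2370, (A,nl)→4600, (B,merge)→6850, (C,hash)→7320 …(+5); best=1925 via (A,nl_idx)

1925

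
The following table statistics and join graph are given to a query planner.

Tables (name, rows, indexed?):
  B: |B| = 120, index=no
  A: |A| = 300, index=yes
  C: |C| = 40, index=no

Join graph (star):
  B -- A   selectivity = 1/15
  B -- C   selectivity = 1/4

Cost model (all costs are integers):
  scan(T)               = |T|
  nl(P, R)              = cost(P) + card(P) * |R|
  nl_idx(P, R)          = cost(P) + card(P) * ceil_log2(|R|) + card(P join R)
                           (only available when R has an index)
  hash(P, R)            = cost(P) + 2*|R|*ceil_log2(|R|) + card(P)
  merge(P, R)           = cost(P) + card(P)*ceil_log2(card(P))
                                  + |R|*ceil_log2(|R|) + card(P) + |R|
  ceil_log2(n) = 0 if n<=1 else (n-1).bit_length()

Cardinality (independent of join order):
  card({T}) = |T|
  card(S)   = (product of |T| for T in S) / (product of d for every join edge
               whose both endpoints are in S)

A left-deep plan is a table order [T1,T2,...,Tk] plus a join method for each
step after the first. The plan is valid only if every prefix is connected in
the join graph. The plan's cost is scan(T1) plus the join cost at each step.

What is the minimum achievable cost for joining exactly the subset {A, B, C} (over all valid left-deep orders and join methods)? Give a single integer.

5160

Selinger DP over subsets of {A,B,C}:
  {B}: scan cost=120, card=120
  {A}: scan cost=300, card=300
  {C}: scan cost=40, card=40
  {AB}: card=2400; try (B,hash)→2280, (A,nl_idx)→3600, (A,merge)→4080, (B,merge)→4260, (A,hash)→5640, (A,nl)→36120 …(+1); best=2280 via (B,hash)
  {BC}: card=1200; try (C,hash)→720, (B,merge)→1280, (C,merge)→1360, (B,hash)→1760, (B,nl)→4840, (C,nl)→4920; best=720 via (C,hash)
  {ABC}: card=24000; try (C,hash)→5160, (A,hash)→7320, (A,merge)→18120, (C,merge)→33760, (A,nl_idx)→35520, (C,nl)→98280 …(+1); best=5160 via (C,hash)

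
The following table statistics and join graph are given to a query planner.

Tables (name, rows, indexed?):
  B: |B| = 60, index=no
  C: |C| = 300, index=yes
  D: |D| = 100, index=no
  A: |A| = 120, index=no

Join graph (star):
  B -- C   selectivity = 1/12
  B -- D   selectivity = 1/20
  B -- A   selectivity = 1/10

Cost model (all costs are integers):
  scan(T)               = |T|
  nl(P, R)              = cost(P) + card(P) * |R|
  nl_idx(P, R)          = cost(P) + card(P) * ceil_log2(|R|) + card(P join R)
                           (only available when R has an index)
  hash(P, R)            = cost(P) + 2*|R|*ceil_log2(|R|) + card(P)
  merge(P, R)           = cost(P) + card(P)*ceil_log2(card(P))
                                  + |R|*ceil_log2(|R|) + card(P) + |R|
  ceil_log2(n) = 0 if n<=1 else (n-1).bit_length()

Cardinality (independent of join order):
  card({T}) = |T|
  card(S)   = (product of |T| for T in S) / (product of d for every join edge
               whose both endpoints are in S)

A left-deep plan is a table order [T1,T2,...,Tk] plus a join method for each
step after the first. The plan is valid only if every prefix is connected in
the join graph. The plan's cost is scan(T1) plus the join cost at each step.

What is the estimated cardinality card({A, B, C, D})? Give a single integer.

90000

Tables in S: A(120), B(60), C(300), D(100)
Edges inside S: B-C(d=12), B-D(d=20), B-A(d=10)
numerator = 120 * 60 * 300 * 100 = 216000000
denominator = 12 * 20 * 10 = 2400
card(S) = 216000000 / 2400 = 90000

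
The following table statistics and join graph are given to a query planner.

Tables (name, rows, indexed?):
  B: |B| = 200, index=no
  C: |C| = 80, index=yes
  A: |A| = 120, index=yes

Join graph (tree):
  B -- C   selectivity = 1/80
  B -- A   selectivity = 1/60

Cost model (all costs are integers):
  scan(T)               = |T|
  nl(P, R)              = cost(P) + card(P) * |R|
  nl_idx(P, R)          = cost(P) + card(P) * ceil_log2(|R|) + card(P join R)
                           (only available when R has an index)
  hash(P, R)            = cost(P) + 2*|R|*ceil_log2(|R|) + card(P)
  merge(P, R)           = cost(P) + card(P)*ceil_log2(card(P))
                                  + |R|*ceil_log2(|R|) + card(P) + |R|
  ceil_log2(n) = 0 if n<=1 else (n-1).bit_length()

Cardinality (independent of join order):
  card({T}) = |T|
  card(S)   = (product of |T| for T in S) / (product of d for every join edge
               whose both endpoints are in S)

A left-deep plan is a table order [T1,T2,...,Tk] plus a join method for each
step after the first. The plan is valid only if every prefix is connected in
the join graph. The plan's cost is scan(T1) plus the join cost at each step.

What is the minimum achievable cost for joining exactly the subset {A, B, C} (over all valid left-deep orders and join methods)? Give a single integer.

Selinger DP over subsets of {A,B,C}:
  {B}: scan cost=200, card=200
  {C}: scan cost=80, card=80
  {A}: scan cost=120, card=120
  {BC}: card=200; try (C,hash)→1520, (C,nl_idx)→1800, (B,merge)→2520, (C,merge)→2640, (B,hash)→3360, (B,nl)→16080 …(+1); best=1520 via (C,hash)
  {AB}: card=400; try (A,nl_idx)→2000, (A,hash)→2080, (B,merge)→2880, (A,merge)→2960, (B,hash)→3440, (B,nl)→24120 …(+1); best=2000 via (A,nl_idx)
  {ABC}: card=400; try (A,nl_idx)→3320, (A,hash)→3400, (C,hash)→3520, (A,merge)→4280, (C,nl_idx)→5200, (C,merge)→6640 …(+2); best=3320 via (A,nl_idx)

3320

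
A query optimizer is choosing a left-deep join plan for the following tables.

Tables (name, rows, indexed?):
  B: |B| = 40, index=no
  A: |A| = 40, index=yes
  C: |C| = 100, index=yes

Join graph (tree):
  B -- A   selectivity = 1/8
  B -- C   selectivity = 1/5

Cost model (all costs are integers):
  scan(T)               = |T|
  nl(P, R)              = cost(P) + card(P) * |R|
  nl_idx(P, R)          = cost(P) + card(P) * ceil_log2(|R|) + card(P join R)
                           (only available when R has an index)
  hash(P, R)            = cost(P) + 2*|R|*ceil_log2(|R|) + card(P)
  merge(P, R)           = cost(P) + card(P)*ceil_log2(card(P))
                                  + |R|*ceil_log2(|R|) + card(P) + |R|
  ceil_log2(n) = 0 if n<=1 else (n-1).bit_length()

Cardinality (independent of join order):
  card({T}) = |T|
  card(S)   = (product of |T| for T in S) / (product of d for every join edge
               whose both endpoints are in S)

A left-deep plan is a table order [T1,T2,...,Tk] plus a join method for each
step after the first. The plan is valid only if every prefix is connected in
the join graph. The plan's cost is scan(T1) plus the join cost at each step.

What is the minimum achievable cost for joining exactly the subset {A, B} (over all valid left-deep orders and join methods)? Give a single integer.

Selinger DP over subsets of {A,B}:
  {B}: scan cost=40, card=40
  {A}: scan cost=40, card=40
  {AB}: card=200; try (A,nl_idx)→480, (B,hash)→560, (A,hash)→560, (B,merge)→600, (A,merge)→600, (B,nl)→1640 …(+1); best=480 via (A,nl_idx)

480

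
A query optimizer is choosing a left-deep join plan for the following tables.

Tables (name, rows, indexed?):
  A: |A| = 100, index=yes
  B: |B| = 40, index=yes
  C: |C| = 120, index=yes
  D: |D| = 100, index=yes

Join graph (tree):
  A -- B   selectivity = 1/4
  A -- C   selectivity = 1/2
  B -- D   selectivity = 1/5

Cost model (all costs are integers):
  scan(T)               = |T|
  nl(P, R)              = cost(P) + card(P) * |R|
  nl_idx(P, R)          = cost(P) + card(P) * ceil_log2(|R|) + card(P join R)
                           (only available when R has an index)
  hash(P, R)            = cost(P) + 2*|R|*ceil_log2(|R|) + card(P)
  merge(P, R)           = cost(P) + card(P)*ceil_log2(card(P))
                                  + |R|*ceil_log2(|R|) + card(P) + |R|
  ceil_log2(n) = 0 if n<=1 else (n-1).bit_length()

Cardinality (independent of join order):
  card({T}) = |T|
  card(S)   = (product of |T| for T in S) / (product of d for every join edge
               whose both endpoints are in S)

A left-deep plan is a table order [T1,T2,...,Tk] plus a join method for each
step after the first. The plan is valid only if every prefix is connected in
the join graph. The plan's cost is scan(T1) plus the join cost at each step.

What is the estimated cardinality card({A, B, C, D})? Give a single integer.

Tables in S: A(100), B(40), C(120), D(100)
Edges inside S: A-B(d=4), A-C(d=2), B-D(d=5)
numerator = 100 * 40 * 120 * 100 = 48000000
denominator = 4 * 2 * 5 = 40
card(S) = 48000000 / 40 = 1200000

1200000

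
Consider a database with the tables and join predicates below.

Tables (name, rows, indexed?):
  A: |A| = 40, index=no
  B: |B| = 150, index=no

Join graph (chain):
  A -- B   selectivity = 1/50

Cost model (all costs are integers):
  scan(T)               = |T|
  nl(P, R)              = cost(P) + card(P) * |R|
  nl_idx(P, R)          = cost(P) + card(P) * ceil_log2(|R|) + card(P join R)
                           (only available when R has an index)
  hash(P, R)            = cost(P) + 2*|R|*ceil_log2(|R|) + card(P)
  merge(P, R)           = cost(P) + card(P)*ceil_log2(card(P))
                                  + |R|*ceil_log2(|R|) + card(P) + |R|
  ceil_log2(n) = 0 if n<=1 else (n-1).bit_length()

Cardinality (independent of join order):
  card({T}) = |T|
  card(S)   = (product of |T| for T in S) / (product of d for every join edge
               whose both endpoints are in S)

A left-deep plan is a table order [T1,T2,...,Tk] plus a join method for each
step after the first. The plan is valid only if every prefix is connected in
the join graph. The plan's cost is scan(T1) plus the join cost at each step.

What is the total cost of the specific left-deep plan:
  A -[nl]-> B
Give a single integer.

step 1: scan A: cost=40, card=40
step 2: join B via nl
    card(P join B) = 40*150/(50) = 120
    cost = 40 + 40*150 = 6040

6040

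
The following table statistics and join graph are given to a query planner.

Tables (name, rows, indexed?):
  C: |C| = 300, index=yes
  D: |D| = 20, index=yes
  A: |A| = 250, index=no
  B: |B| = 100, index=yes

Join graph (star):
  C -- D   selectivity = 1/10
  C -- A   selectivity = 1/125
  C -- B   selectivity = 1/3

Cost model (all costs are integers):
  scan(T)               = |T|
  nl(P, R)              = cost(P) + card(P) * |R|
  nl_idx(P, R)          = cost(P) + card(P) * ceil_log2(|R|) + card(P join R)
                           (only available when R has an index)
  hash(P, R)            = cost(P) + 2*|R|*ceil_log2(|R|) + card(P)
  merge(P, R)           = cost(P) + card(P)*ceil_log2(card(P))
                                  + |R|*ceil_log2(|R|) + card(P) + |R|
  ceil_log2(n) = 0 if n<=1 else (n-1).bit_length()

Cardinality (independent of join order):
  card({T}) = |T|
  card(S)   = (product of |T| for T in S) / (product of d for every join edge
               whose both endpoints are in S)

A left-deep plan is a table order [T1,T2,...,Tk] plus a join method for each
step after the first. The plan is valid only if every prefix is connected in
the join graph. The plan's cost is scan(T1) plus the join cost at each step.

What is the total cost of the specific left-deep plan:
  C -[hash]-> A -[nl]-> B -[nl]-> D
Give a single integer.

step 1: scan C: cost=300, card=300
step 2: join A via hash
    card(P join A) = 300*250/(125) = 600
    cost = 300 + 2*250*8 + 300 = 4600
step 3: join B via nl
    card(P join B) = 600*100/(3) = 20000
    cost = 4600 + 600*100 = 64600
step 4: join D via nl
    card(P join D) = 20000*20/(10) = 40000
    cost = 64600 + 20000*20 = 464600

464600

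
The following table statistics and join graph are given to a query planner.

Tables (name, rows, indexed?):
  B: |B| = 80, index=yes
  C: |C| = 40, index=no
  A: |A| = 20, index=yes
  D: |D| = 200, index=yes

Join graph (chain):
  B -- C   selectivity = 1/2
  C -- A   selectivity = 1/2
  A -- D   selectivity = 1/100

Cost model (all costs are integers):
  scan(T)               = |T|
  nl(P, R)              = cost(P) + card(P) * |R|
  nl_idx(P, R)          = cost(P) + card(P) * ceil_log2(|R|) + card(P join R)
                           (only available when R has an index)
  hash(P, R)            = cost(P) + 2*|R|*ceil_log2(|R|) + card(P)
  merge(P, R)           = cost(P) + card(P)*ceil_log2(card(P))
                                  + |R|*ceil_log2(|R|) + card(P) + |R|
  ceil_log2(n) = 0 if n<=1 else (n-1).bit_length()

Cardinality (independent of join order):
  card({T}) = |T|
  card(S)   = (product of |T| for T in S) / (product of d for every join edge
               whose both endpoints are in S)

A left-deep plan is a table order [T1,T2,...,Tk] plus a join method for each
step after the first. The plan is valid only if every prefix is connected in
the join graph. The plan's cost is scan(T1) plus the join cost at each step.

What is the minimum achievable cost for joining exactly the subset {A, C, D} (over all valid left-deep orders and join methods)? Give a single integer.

740

Selinger DP over subsets of {A,C,D}:
  {C}: scan cost=40, card=40
  {A}: scan cost=20, card=20
  {D}: scan cost=200, card=200
  {AC}: card=400; try (A,hash)→280, (C,merge)→420, (A,merge)→440, (C,hash)→520, (A,nl_idx)→640, (C,nl)→820 …(+1); best=280 via (A,hash)
  {AD}: card=40; try (D,nl_idx)→220, (A,hash)→600, (A,nl_idx)→1240, (D,merge)→1940, (A,merge)→2120, (D,hash)→3240 …(+2); best=220 via (D,nl_idx)
  {ACD}: card=800; try (C,hash)→740, (C,merge)→780, (C,nl)→1820, (D,hash)→3880, (D,nl_idx)→4280, (D,merge)→6080 …(+1); best=740 via (C,hash)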